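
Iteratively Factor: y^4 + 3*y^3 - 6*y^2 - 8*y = (y - 2)*(y^3 + 5*y^2 + 4*y) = (y - 2)*(y + 4)*(y^2 + y) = y*(y - 2)*(y + 4)*(y + 1)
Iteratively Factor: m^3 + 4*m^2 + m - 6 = (m + 2)*(m^2 + 2*m - 3) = (m - 1)*(m + 2)*(m + 3)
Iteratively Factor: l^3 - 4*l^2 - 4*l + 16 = (l - 4)*(l^2 - 4) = (l - 4)*(l - 2)*(l + 2)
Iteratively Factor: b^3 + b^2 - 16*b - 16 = (b + 4)*(b^2 - 3*b - 4) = (b + 1)*(b + 4)*(b - 4)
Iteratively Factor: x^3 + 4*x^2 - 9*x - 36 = (x + 4)*(x^2 - 9) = (x + 3)*(x + 4)*(x - 3)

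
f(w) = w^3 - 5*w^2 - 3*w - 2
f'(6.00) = 45.00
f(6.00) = 16.00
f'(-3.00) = 54.00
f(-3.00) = -65.00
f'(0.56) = -7.66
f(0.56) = -5.07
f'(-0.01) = -2.90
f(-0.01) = -1.97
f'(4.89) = 19.84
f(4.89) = -19.30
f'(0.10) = -3.97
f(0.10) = -2.35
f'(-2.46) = 39.75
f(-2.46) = -39.76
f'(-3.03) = 54.84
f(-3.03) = -66.63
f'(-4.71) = 110.65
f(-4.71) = -203.28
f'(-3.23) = 60.60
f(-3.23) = -78.17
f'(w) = 3*w^2 - 10*w - 3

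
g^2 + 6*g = g*(g + 6)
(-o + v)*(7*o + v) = -7*o^2 + 6*o*v + v^2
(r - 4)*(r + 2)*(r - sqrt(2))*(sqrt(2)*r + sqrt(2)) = sqrt(2)*r^4 - 2*r^3 - sqrt(2)*r^3 - 10*sqrt(2)*r^2 + 2*r^2 - 8*sqrt(2)*r + 20*r + 16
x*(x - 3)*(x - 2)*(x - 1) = x^4 - 6*x^3 + 11*x^2 - 6*x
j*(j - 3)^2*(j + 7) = j^4 + j^3 - 33*j^2 + 63*j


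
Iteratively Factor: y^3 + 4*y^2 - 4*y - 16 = (y + 4)*(y^2 - 4) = (y + 2)*(y + 4)*(y - 2)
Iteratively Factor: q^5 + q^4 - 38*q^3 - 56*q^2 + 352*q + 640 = (q - 5)*(q^4 + 6*q^3 - 8*q^2 - 96*q - 128) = (q - 5)*(q - 4)*(q^3 + 10*q^2 + 32*q + 32) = (q - 5)*(q - 4)*(q + 4)*(q^2 + 6*q + 8) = (q - 5)*(q - 4)*(q + 2)*(q + 4)*(q + 4)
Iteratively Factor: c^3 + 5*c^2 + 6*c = (c + 3)*(c^2 + 2*c) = c*(c + 3)*(c + 2)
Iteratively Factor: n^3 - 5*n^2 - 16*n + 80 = (n - 5)*(n^2 - 16) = (n - 5)*(n - 4)*(n + 4)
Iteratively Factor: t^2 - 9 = (t + 3)*(t - 3)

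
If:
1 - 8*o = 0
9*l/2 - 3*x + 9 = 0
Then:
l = 2*x/3 - 2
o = 1/8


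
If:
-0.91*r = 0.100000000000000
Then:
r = -0.11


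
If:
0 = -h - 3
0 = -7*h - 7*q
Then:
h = -3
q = 3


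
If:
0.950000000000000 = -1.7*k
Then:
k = -0.56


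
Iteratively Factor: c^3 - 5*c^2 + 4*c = (c - 4)*(c^2 - c) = c*(c - 4)*(c - 1)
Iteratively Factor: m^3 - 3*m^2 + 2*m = (m)*(m^2 - 3*m + 2) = m*(m - 1)*(m - 2)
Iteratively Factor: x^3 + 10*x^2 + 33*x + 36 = (x + 3)*(x^2 + 7*x + 12) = (x + 3)^2*(x + 4)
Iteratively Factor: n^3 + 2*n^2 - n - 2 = (n + 2)*(n^2 - 1) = (n + 1)*(n + 2)*(n - 1)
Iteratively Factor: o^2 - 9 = (o + 3)*(o - 3)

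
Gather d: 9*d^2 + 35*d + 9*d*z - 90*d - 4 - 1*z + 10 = 9*d^2 + d*(9*z - 55) - z + 6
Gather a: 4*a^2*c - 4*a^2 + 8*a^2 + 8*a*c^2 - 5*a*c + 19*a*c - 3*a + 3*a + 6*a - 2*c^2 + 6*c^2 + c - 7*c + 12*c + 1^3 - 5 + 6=a^2*(4*c + 4) + a*(8*c^2 + 14*c + 6) + 4*c^2 + 6*c + 2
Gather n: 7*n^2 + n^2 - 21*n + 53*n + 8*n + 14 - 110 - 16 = 8*n^2 + 40*n - 112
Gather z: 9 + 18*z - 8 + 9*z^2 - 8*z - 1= 9*z^2 + 10*z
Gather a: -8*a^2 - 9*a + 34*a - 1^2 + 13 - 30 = -8*a^2 + 25*a - 18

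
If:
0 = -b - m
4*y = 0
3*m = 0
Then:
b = 0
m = 0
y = 0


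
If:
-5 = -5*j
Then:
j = 1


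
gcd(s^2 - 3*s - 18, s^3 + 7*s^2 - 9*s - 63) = s + 3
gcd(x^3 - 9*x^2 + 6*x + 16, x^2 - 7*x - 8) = x^2 - 7*x - 8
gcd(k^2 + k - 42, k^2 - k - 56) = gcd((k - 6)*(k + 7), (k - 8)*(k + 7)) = k + 7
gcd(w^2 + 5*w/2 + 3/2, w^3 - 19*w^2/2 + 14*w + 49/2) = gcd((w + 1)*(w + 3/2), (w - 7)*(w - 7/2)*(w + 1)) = w + 1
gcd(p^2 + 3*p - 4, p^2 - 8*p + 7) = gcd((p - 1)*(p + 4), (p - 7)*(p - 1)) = p - 1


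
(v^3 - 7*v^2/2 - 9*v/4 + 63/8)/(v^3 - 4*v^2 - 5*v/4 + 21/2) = (v - 3/2)/(v - 2)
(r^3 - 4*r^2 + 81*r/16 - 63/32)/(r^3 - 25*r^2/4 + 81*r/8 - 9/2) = (r - 7/4)/(r - 4)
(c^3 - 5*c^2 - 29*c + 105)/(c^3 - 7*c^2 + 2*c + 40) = (c^3 - 5*c^2 - 29*c + 105)/(c^3 - 7*c^2 + 2*c + 40)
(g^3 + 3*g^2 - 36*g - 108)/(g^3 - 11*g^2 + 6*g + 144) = (g + 6)/(g - 8)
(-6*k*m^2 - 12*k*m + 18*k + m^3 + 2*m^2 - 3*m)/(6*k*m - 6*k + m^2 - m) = (-6*k*m - 18*k + m^2 + 3*m)/(6*k + m)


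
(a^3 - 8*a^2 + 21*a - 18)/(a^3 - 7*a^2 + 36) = (a^2 - 5*a + 6)/(a^2 - 4*a - 12)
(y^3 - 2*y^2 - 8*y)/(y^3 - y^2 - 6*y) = (y - 4)/(y - 3)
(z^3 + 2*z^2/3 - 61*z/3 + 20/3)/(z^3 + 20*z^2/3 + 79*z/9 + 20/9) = 3*(3*z^2 - 13*z + 4)/(9*z^2 + 15*z + 4)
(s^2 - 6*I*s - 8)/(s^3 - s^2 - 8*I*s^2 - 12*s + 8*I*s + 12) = (s - 4*I)/(s^2 - s*(1 + 6*I) + 6*I)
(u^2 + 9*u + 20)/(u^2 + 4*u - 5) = (u + 4)/(u - 1)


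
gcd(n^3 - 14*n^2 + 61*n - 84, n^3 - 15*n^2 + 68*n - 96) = n^2 - 7*n + 12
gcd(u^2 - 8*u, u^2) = u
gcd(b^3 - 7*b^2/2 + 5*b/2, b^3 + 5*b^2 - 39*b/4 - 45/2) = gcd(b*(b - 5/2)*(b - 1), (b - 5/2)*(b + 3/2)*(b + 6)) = b - 5/2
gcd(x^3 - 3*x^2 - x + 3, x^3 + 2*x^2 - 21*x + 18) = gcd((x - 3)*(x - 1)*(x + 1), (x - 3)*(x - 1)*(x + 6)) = x^2 - 4*x + 3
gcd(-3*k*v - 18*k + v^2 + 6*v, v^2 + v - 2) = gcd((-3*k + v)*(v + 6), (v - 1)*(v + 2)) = 1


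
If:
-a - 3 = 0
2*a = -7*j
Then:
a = -3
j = 6/7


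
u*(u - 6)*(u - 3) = u^3 - 9*u^2 + 18*u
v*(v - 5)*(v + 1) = v^3 - 4*v^2 - 5*v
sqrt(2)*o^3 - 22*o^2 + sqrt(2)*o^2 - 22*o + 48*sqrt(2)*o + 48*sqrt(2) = (o - 8*sqrt(2))*(o - 3*sqrt(2))*(sqrt(2)*o + sqrt(2))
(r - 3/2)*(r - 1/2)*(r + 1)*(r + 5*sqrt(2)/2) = r^4 - r^3 + 5*sqrt(2)*r^3/2 - 5*sqrt(2)*r^2/2 - 5*r^2/4 - 25*sqrt(2)*r/8 + 3*r/4 + 15*sqrt(2)/8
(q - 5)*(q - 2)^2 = q^3 - 9*q^2 + 24*q - 20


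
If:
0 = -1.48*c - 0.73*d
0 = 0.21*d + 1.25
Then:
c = 2.94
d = -5.95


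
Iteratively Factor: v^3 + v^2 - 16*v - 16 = (v + 4)*(v^2 - 3*v - 4) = (v + 1)*(v + 4)*(v - 4)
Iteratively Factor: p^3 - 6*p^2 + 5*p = (p)*(p^2 - 6*p + 5) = p*(p - 5)*(p - 1)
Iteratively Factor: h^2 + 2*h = (h + 2)*(h)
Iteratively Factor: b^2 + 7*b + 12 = (b + 4)*(b + 3)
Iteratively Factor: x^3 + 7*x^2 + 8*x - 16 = (x + 4)*(x^2 + 3*x - 4) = (x - 1)*(x + 4)*(x + 4)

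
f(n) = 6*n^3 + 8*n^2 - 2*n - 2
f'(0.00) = -2.00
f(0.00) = -2.00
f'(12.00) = 2782.00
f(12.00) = 11494.00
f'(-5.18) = 398.10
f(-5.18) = -610.93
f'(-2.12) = 44.98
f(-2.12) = -18.97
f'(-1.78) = 26.55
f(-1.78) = -6.93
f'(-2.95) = 107.44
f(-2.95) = -80.51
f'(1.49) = 61.80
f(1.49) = 32.63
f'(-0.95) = -0.95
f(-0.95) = 1.98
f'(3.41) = 261.87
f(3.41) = 322.12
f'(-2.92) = 104.76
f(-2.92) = -77.33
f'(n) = 18*n^2 + 16*n - 2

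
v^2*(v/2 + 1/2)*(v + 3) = v^4/2 + 2*v^3 + 3*v^2/2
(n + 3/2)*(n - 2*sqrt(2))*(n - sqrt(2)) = n^3 - 3*sqrt(2)*n^2 + 3*n^2/2 - 9*sqrt(2)*n/2 + 4*n + 6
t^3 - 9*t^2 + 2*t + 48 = (t - 8)*(t - 3)*(t + 2)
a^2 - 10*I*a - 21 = (a - 7*I)*(a - 3*I)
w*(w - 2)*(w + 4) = w^3 + 2*w^2 - 8*w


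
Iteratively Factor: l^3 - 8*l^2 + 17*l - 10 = (l - 1)*(l^2 - 7*l + 10) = (l - 5)*(l - 1)*(l - 2)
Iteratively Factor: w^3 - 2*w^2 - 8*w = (w + 2)*(w^2 - 4*w) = (w - 4)*(w + 2)*(w)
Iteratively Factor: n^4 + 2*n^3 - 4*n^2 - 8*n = (n - 2)*(n^3 + 4*n^2 + 4*n) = (n - 2)*(n + 2)*(n^2 + 2*n) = (n - 2)*(n + 2)^2*(n)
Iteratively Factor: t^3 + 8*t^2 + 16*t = (t + 4)*(t^2 + 4*t) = t*(t + 4)*(t + 4)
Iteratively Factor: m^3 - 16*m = (m - 4)*(m^2 + 4*m) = (m - 4)*(m + 4)*(m)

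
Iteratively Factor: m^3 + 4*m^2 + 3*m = (m)*(m^2 + 4*m + 3) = m*(m + 3)*(m + 1)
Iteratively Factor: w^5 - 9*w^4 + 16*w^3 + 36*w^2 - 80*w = (w - 4)*(w^4 - 5*w^3 - 4*w^2 + 20*w) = w*(w - 4)*(w^3 - 5*w^2 - 4*w + 20) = w*(w - 4)*(w - 2)*(w^2 - 3*w - 10) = w*(w - 5)*(w - 4)*(w - 2)*(w + 2)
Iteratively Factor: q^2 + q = (q + 1)*(q)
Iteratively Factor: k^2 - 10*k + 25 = (k - 5)*(k - 5)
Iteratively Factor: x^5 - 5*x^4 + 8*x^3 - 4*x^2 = (x - 1)*(x^4 - 4*x^3 + 4*x^2) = (x - 2)*(x - 1)*(x^3 - 2*x^2) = x*(x - 2)*(x - 1)*(x^2 - 2*x) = x^2*(x - 2)*(x - 1)*(x - 2)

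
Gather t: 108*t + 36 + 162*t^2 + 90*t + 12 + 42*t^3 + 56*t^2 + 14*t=42*t^3 + 218*t^2 + 212*t + 48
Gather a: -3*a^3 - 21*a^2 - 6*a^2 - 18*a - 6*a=-3*a^3 - 27*a^2 - 24*a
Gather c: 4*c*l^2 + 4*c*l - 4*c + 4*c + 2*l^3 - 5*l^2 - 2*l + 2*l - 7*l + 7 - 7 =c*(4*l^2 + 4*l) + 2*l^3 - 5*l^2 - 7*l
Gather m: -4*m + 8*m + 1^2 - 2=4*m - 1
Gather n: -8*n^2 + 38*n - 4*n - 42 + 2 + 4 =-8*n^2 + 34*n - 36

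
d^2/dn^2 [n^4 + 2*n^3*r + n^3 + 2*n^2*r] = 12*n^2 + 12*n*r + 6*n + 4*r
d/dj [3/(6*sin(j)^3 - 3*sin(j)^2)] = 2*(1 - 3*sin(j))*cos(j)/((2*sin(j) - 1)^2*sin(j)^3)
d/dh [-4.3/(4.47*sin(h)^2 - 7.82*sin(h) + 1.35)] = (38.442*sin(h) - 33.626)*cos(h)/(4.47*sin(h)^2 - 7.82*sin(h) + 1.35)^2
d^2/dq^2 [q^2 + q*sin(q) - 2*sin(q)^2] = -q*sin(q) + 8*sin(q)^2 + 2*cos(q) - 2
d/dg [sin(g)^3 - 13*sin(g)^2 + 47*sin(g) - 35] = (3*sin(g)^2 - 26*sin(g) + 47)*cos(g)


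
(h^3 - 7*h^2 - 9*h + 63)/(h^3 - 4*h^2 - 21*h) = (h - 3)/h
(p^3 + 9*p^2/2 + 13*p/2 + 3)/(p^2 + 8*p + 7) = (p^2 + 7*p/2 + 3)/(p + 7)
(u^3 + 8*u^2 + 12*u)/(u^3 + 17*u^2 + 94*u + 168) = u*(u + 2)/(u^2 + 11*u + 28)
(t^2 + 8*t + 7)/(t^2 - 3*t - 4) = (t + 7)/(t - 4)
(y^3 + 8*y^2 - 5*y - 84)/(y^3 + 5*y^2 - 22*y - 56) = (y^2 + y - 12)/(y^2 - 2*y - 8)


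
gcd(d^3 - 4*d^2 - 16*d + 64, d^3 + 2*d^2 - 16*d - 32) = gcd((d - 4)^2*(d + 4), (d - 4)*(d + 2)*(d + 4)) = d^2 - 16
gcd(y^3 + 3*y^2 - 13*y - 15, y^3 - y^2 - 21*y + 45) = y^2 + 2*y - 15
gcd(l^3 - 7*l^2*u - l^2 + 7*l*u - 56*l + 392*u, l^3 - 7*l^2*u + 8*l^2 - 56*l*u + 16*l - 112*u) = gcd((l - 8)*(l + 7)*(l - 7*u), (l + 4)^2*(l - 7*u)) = -l + 7*u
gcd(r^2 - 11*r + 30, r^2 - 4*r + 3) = 1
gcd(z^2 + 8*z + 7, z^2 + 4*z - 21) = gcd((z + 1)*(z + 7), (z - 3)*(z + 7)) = z + 7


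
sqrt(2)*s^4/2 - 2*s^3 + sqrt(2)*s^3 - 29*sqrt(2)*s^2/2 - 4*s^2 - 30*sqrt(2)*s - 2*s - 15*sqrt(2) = (s + 1)*(s - 5*sqrt(2))*(s + 3*sqrt(2))*(sqrt(2)*s/2 + sqrt(2)/2)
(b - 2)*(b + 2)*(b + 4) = b^3 + 4*b^2 - 4*b - 16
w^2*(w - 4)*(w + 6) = w^4 + 2*w^3 - 24*w^2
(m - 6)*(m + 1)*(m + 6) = m^3 + m^2 - 36*m - 36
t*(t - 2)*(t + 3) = t^3 + t^2 - 6*t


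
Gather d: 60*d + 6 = 60*d + 6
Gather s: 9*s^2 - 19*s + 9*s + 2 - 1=9*s^2 - 10*s + 1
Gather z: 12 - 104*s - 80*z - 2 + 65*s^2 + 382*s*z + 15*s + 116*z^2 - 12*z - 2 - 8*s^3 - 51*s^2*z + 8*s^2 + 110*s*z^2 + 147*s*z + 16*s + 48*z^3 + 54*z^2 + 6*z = -8*s^3 + 73*s^2 - 73*s + 48*z^3 + z^2*(110*s + 170) + z*(-51*s^2 + 529*s - 86) + 8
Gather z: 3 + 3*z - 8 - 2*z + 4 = z - 1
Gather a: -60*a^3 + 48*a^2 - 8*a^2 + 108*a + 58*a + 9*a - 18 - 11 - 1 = -60*a^3 + 40*a^2 + 175*a - 30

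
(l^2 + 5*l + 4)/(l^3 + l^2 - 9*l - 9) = (l + 4)/(l^2 - 9)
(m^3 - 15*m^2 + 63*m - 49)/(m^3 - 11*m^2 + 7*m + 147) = (m - 1)/(m + 3)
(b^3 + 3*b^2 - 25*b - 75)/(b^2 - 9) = (b^2 - 25)/(b - 3)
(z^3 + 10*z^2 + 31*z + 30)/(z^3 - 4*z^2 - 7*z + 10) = (z^2 + 8*z + 15)/(z^2 - 6*z + 5)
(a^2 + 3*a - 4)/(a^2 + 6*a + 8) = (a - 1)/(a + 2)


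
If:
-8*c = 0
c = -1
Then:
No Solution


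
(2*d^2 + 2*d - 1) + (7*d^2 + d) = 9*d^2 + 3*d - 1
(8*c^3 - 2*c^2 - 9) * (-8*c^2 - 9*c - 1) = -64*c^5 - 56*c^4 + 10*c^3 + 74*c^2 + 81*c + 9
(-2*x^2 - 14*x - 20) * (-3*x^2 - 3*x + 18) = 6*x^4 + 48*x^3 + 66*x^2 - 192*x - 360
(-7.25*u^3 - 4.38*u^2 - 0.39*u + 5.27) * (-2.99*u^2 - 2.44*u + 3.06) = 21.6775*u^5 + 30.7862*u^4 - 10.3317*u^3 - 28.2085*u^2 - 14.0522*u + 16.1262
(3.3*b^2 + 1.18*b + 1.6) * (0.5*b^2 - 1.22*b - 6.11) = 1.65*b^4 - 3.436*b^3 - 20.8026*b^2 - 9.1618*b - 9.776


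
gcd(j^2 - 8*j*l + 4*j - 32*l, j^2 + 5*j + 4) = j + 4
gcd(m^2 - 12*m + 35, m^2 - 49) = m - 7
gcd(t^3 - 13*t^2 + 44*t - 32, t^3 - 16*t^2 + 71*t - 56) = t^2 - 9*t + 8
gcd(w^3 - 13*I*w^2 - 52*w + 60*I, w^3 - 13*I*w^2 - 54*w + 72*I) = w - 6*I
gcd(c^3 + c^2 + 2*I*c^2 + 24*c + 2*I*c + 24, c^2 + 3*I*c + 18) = c + 6*I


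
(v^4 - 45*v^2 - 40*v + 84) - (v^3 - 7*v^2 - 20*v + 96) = v^4 - v^3 - 38*v^2 - 20*v - 12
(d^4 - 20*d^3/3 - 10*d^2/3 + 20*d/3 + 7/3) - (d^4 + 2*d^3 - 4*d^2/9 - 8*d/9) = -26*d^3/3 - 26*d^2/9 + 68*d/9 + 7/3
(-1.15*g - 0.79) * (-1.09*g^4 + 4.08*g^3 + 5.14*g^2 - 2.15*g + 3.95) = 1.2535*g^5 - 3.8309*g^4 - 9.1342*g^3 - 1.5881*g^2 - 2.844*g - 3.1205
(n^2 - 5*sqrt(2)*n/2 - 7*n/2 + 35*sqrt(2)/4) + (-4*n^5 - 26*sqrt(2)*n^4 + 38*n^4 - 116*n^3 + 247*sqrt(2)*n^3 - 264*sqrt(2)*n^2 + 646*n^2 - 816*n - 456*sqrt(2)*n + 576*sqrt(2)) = -4*n^5 - 26*sqrt(2)*n^4 + 38*n^4 - 116*n^3 + 247*sqrt(2)*n^3 - 264*sqrt(2)*n^2 + 647*n^2 - 1639*n/2 - 917*sqrt(2)*n/2 + 2339*sqrt(2)/4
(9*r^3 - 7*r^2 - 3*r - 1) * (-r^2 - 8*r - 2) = -9*r^5 - 65*r^4 + 41*r^3 + 39*r^2 + 14*r + 2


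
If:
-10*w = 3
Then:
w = -3/10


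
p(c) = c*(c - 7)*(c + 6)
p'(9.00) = 183.00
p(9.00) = 270.00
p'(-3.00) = -9.00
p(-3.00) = 90.00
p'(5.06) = 24.69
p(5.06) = -108.57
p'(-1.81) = -28.55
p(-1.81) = 66.81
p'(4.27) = 4.16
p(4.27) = -119.72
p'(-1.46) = -32.69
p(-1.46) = 56.08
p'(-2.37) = -20.41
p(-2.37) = 80.61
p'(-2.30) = -21.53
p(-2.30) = 79.14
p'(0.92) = -41.30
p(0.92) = -38.71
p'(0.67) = -41.99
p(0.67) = -28.29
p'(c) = c*(c - 7) + c*(c + 6) + (c - 7)*(c + 6) = 3*c^2 - 2*c - 42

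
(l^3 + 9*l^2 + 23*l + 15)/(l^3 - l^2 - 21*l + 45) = (l^2 + 4*l + 3)/(l^2 - 6*l + 9)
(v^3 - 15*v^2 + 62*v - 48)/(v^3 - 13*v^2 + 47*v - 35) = (v^2 - 14*v + 48)/(v^2 - 12*v + 35)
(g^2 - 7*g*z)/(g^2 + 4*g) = (g - 7*z)/(g + 4)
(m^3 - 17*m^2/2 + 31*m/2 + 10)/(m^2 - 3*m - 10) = (m^2 - 7*m/2 - 2)/(m + 2)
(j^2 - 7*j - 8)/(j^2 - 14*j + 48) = (j + 1)/(j - 6)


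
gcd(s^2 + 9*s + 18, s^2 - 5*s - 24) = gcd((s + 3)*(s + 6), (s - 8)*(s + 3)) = s + 3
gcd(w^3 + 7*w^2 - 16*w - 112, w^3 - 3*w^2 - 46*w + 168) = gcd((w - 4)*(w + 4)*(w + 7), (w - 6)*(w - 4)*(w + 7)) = w^2 + 3*w - 28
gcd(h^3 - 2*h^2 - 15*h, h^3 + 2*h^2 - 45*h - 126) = h + 3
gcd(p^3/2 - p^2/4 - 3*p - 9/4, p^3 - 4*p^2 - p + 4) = p + 1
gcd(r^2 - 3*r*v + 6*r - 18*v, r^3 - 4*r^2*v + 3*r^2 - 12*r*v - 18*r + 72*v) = r + 6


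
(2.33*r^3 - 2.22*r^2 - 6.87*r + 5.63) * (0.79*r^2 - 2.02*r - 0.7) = 1.8407*r^5 - 6.4604*r^4 - 2.5739*r^3 + 19.8791*r^2 - 6.5636*r - 3.941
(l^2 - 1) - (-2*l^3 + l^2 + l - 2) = 2*l^3 - l + 1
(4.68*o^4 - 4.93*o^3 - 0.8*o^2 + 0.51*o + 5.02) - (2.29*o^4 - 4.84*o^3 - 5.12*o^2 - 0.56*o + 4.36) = 2.39*o^4 - 0.0899999999999999*o^3 + 4.32*o^2 + 1.07*o + 0.659999999999999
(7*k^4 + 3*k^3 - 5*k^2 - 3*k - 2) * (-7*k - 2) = -49*k^5 - 35*k^4 + 29*k^3 + 31*k^2 + 20*k + 4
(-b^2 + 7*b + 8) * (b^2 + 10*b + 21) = -b^4 - 3*b^3 + 57*b^2 + 227*b + 168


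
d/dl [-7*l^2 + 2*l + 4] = 2 - 14*l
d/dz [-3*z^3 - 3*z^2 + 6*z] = -9*z^2 - 6*z + 6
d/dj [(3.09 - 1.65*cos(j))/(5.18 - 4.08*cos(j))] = -4.0602*sin(j)/(4.08*cos(j) - 5.18)^2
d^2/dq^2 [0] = 0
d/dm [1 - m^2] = -2*m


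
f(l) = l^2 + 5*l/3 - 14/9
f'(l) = 2*l + 5/3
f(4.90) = 30.62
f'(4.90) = 11.47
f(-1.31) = -2.02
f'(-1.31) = -0.95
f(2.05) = 6.06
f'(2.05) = 5.77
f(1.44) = 2.92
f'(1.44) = 4.55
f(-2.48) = 0.46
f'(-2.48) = -3.29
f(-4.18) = 8.95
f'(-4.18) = -6.69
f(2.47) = 8.66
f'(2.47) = 6.61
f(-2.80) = 1.62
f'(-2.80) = -3.93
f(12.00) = 162.44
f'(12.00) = 25.67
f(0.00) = -1.56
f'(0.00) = 1.67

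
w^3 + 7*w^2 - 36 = (w - 2)*(w + 3)*(w + 6)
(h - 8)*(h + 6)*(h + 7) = h^3 + 5*h^2 - 62*h - 336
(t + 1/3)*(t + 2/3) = t^2 + t + 2/9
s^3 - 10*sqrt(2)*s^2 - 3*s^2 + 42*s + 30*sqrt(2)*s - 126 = (s - 3)*(s - 7*sqrt(2))*(s - 3*sqrt(2))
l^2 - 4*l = l*(l - 4)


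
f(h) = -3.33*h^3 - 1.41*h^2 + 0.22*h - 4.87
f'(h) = -9.99*h^2 - 2.82*h + 0.22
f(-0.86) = -3.98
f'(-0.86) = -4.74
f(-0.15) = -4.92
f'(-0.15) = 0.42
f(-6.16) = 718.64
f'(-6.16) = -361.49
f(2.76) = -85.02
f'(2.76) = -83.66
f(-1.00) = -3.17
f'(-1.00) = -6.95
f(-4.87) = 345.24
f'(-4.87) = -222.98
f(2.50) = -65.16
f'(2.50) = -69.27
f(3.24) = -132.22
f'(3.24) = -113.79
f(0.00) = -4.87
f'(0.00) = 0.22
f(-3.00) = 71.69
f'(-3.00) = -81.23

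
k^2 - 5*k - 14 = (k - 7)*(k + 2)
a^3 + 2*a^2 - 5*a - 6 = (a - 2)*(a + 1)*(a + 3)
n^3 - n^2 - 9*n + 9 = (n - 3)*(n - 1)*(n + 3)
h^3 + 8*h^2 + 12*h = h*(h + 2)*(h + 6)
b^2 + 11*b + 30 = (b + 5)*(b + 6)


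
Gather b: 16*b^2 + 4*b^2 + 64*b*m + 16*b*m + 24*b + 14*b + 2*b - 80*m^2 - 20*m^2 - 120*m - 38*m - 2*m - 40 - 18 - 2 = 20*b^2 + b*(80*m + 40) - 100*m^2 - 160*m - 60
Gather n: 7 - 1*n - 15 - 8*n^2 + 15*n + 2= -8*n^2 + 14*n - 6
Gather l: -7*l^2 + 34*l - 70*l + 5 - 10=-7*l^2 - 36*l - 5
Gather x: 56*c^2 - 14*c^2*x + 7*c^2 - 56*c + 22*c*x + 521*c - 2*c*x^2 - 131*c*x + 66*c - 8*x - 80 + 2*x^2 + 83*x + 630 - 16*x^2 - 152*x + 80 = 63*c^2 + 531*c + x^2*(-2*c - 14) + x*(-14*c^2 - 109*c - 77) + 630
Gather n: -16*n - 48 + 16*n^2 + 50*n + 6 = 16*n^2 + 34*n - 42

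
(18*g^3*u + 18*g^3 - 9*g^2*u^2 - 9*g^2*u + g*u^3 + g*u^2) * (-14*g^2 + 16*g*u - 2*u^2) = -252*g^5*u - 252*g^5 + 414*g^4*u^2 + 414*g^4*u - 194*g^3*u^3 - 194*g^3*u^2 + 34*g^2*u^4 + 34*g^2*u^3 - 2*g*u^5 - 2*g*u^4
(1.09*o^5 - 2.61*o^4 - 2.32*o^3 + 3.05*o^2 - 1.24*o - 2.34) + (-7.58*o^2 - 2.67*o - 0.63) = 1.09*o^5 - 2.61*o^4 - 2.32*o^3 - 4.53*o^2 - 3.91*o - 2.97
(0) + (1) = 1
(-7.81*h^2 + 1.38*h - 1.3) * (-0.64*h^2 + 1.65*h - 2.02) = 4.9984*h^4 - 13.7697*h^3 + 18.8852*h^2 - 4.9326*h + 2.626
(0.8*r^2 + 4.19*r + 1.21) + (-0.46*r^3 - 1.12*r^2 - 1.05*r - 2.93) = -0.46*r^3 - 0.32*r^2 + 3.14*r - 1.72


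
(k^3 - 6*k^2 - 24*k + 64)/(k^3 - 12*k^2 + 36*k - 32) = (k + 4)/(k - 2)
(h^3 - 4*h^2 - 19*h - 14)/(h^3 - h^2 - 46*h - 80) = (h^2 - 6*h - 7)/(h^2 - 3*h - 40)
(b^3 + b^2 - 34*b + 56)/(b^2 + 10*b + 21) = (b^2 - 6*b + 8)/(b + 3)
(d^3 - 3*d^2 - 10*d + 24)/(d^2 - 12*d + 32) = (d^2 + d - 6)/(d - 8)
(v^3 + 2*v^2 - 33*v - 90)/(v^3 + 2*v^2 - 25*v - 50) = (v^2 - 3*v - 18)/(v^2 - 3*v - 10)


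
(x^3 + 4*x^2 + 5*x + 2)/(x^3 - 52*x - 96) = (x^2 + 2*x + 1)/(x^2 - 2*x - 48)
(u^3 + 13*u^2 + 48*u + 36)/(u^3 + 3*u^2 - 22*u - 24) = (u + 6)/(u - 4)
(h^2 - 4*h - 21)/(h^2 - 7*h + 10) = (h^2 - 4*h - 21)/(h^2 - 7*h + 10)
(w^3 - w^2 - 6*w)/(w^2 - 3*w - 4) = w*(-w^2 + w + 6)/(-w^2 + 3*w + 4)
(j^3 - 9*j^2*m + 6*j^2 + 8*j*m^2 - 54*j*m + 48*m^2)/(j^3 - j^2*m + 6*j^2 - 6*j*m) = (j - 8*m)/j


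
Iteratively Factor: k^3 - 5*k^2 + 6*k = (k - 3)*(k^2 - 2*k) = k*(k - 3)*(k - 2)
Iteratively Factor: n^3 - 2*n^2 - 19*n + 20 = (n - 5)*(n^2 + 3*n - 4) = (n - 5)*(n + 4)*(n - 1)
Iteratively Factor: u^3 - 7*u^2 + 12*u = (u - 3)*(u^2 - 4*u) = (u - 4)*(u - 3)*(u)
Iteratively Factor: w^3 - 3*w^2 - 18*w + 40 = (w + 4)*(w^2 - 7*w + 10) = (w - 2)*(w + 4)*(w - 5)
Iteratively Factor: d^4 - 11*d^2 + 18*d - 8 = (d - 1)*(d^3 + d^2 - 10*d + 8) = (d - 1)^2*(d^2 + 2*d - 8) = (d - 1)^2*(d + 4)*(d - 2)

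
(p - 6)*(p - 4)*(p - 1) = p^3 - 11*p^2 + 34*p - 24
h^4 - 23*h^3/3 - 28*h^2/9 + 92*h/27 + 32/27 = (h - 8)*(h - 2/3)*(h + 1/3)*(h + 2/3)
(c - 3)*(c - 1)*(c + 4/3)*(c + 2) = c^4 - 2*c^3/3 - 23*c^2/3 - 2*c/3 + 8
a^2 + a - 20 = (a - 4)*(a + 5)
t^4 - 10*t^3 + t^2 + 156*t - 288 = (t - 8)*(t - 3)^2*(t + 4)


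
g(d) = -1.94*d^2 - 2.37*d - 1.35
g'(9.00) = -37.29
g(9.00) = -179.82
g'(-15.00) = 55.83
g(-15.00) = -402.30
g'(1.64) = -8.73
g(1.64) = -10.45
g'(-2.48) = 7.25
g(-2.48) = -7.40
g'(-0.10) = -1.98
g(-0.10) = -1.13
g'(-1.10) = 1.90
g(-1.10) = -1.09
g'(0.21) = -3.18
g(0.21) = -1.93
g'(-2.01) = 5.43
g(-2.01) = -4.42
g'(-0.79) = 0.70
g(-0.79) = -0.69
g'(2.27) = -11.18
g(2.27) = -16.73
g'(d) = -3.88*d - 2.37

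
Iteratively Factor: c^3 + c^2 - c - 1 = (c + 1)*(c^2 - 1) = (c - 1)*(c + 1)*(c + 1)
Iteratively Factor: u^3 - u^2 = (u)*(u^2 - u) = u^2*(u - 1)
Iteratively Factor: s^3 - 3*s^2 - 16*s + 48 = (s - 3)*(s^2 - 16) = (s - 3)*(s + 4)*(s - 4)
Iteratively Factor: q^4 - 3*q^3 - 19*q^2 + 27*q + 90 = (q + 2)*(q^3 - 5*q^2 - 9*q + 45) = (q - 3)*(q + 2)*(q^2 - 2*q - 15) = (q - 5)*(q - 3)*(q + 2)*(q + 3)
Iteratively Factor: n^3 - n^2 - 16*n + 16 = (n + 4)*(n^2 - 5*n + 4) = (n - 4)*(n + 4)*(n - 1)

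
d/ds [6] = 0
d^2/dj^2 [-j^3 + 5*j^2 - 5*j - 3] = 10 - 6*j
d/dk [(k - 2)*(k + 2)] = 2*k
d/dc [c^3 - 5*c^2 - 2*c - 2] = 3*c^2 - 10*c - 2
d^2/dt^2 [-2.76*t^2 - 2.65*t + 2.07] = -5.52000000000000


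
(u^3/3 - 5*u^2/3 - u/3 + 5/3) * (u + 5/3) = u^4/3 - 10*u^3/9 - 28*u^2/9 + 10*u/9 + 25/9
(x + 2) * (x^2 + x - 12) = x^3 + 3*x^2 - 10*x - 24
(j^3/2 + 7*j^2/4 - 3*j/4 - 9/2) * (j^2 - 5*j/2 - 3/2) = j^5/2 + j^4/2 - 47*j^3/8 - 21*j^2/4 + 99*j/8 + 27/4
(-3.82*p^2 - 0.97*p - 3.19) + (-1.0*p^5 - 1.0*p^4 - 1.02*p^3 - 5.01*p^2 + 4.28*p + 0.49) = -1.0*p^5 - 1.0*p^4 - 1.02*p^3 - 8.83*p^2 + 3.31*p - 2.7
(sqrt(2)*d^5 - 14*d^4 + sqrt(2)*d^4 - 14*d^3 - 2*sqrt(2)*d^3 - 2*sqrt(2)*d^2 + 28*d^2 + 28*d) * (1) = sqrt(2)*d^5 - 14*d^4 + sqrt(2)*d^4 - 14*d^3 - 2*sqrt(2)*d^3 - 2*sqrt(2)*d^2 + 28*d^2 + 28*d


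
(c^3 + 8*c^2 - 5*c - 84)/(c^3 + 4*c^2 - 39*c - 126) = (c^2 + c - 12)/(c^2 - 3*c - 18)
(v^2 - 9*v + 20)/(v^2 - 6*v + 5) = (v - 4)/(v - 1)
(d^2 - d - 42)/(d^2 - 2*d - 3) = (-d^2 + d + 42)/(-d^2 + 2*d + 3)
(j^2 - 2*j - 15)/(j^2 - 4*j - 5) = (j + 3)/(j + 1)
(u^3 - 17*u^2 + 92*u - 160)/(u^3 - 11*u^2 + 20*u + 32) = (u - 5)/(u + 1)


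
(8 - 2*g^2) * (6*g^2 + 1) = -12*g^4 + 46*g^2 + 8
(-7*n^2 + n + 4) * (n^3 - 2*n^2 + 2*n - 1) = -7*n^5 + 15*n^4 - 12*n^3 + n^2 + 7*n - 4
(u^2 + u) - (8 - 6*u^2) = 7*u^2 + u - 8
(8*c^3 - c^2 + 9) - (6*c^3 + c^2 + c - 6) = 2*c^3 - 2*c^2 - c + 15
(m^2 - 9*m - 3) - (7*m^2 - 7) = -6*m^2 - 9*m + 4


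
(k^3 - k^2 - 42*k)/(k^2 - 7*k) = k + 6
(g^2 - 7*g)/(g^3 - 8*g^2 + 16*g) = (g - 7)/(g^2 - 8*g + 16)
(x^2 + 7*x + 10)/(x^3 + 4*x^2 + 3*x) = (x^2 + 7*x + 10)/(x*(x^2 + 4*x + 3))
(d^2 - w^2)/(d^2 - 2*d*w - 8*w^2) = (-d^2 + w^2)/(-d^2 + 2*d*w + 8*w^2)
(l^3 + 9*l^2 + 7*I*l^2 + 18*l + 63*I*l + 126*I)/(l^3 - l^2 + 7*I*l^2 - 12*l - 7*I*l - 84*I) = (l + 6)/(l - 4)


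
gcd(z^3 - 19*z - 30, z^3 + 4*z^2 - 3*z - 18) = z + 3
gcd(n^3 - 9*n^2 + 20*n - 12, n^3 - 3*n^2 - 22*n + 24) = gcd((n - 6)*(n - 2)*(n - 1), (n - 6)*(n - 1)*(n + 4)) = n^2 - 7*n + 6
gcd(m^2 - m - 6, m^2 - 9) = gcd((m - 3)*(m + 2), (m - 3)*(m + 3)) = m - 3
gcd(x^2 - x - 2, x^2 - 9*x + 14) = x - 2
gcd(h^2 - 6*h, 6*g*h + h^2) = h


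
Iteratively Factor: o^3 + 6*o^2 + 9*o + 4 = (o + 4)*(o^2 + 2*o + 1) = (o + 1)*(o + 4)*(o + 1)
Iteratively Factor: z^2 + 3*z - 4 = (z - 1)*(z + 4)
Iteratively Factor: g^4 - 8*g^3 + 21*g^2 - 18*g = (g - 2)*(g^3 - 6*g^2 + 9*g) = (g - 3)*(g - 2)*(g^2 - 3*g) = g*(g - 3)*(g - 2)*(g - 3)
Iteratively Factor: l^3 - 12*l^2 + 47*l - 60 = (l - 4)*(l^2 - 8*l + 15) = (l - 5)*(l - 4)*(l - 3)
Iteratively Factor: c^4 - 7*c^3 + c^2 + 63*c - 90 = (c + 3)*(c^3 - 10*c^2 + 31*c - 30) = (c - 5)*(c + 3)*(c^2 - 5*c + 6) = (c - 5)*(c - 2)*(c + 3)*(c - 3)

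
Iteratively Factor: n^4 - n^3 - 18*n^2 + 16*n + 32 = (n - 2)*(n^3 + n^2 - 16*n - 16) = (n - 2)*(n + 4)*(n^2 - 3*n - 4) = (n - 2)*(n + 1)*(n + 4)*(n - 4)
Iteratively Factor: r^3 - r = (r + 1)*(r^2 - r) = r*(r + 1)*(r - 1)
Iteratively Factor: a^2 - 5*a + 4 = (a - 4)*(a - 1)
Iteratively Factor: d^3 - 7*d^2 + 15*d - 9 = (d - 3)*(d^2 - 4*d + 3) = (d - 3)*(d - 1)*(d - 3)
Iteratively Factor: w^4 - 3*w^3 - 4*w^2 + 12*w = (w)*(w^3 - 3*w^2 - 4*w + 12) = w*(w - 3)*(w^2 - 4) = w*(w - 3)*(w + 2)*(w - 2)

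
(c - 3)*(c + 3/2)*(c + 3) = c^3 + 3*c^2/2 - 9*c - 27/2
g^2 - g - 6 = (g - 3)*(g + 2)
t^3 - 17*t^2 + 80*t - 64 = (t - 8)^2*(t - 1)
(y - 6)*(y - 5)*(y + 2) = y^3 - 9*y^2 + 8*y + 60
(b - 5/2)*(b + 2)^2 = b^3 + 3*b^2/2 - 6*b - 10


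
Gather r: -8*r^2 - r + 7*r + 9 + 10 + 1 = -8*r^2 + 6*r + 20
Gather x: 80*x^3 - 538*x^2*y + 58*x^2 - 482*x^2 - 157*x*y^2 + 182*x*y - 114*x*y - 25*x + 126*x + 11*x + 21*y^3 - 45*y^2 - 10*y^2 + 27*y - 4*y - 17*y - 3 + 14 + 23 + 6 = 80*x^3 + x^2*(-538*y - 424) + x*(-157*y^2 + 68*y + 112) + 21*y^3 - 55*y^2 + 6*y + 40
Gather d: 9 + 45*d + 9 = 45*d + 18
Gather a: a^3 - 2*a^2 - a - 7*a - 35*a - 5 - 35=a^3 - 2*a^2 - 43*a - 40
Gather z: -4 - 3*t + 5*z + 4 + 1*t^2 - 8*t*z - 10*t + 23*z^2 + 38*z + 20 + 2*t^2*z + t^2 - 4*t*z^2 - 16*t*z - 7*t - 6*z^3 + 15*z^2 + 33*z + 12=2*t^2 - 20*t - 6*z^3 + z^2*(38 - 4*t) + z*(2*t^2 - 24*t + 76) + 32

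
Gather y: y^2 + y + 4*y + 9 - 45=y^2 + 5*y - 36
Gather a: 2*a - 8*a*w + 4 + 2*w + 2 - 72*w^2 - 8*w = a*(2 - 8*w) - 72*w^2 - 6*w + 6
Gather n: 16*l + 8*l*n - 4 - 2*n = 16*l + n*(8*l - 2) - 4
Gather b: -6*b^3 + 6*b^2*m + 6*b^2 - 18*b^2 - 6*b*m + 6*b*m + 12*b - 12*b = -6*b^3 + b^2*(6*m - 12)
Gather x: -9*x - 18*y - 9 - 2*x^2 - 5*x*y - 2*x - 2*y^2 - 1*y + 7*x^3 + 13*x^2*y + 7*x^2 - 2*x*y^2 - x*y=7*x^3 + x^2*(13*y + 5) + x*(-2*y^2 - 6*y - 11) - 2*y^2 - 19*y - 9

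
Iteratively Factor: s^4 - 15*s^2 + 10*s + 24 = (s - 2)*(s^3 + 2*s^2 - 11*s - 12) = (s - 3)*(s - 2)*(s^2 + 5*s + 4) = (s - 3)*(s - 2)*(s + 1)*(s + 4)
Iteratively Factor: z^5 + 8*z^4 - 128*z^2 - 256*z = (z)*(z^4 + 8*z^3 - 128*z - 256) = z*(z - 4)*(z^3 + 12*z^2 + 48*z + 64) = z*(z - 4)*(z + 4)*(z^2 + 8*z + 16) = z*(z - 4)*(z + 4)^2*(z + 4)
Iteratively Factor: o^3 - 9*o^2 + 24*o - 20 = (o - 5)*(o^2 - 4*o + 4) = (o - 5)*(o - 2)*(o - 2)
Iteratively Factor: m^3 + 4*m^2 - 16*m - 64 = (m + 4)*(m^2 - 16) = (m - 4)*(m + 4)*(m + 4)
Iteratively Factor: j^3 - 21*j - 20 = (j + 1)*(j^2 - j - 20) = (j + 1)*(j + 4)*(j - 5)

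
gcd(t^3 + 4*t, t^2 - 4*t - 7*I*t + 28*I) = 1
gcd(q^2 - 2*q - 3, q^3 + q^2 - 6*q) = 1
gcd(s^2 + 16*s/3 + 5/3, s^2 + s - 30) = 1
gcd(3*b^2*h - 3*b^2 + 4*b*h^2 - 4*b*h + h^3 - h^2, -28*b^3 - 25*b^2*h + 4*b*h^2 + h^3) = b + h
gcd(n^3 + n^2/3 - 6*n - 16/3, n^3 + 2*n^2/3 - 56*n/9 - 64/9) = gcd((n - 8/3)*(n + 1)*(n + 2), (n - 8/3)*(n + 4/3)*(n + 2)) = n^2 - 2*n/3 - 16/3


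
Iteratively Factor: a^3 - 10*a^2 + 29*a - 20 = (a - 1)*(a^2 - 9*a + 20) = (a - 4)*(a - 1)*(a - 5)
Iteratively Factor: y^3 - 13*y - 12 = (y + 3)*(y^2 - 3*y - 4) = (y - 4)*(y + 3)*(y + 1)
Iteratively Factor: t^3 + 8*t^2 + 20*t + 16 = (t + 4)*(t^2 + 4*t + 4) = (t + 2)*(t + 4)*(t + 2)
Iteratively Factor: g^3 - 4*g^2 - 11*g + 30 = (g - 5)*(g^2 + g - 6) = (g - 5)*(g - 2)*(g + 3)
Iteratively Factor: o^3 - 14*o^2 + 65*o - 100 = (o - 5)*(o^2 - 9*o + 20) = (o - 5)*(o - 4)*(o - 5)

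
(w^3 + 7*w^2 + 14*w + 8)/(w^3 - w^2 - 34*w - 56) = (w + 1)/(w - 7)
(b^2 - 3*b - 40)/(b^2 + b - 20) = (b - 8)/(b - 4)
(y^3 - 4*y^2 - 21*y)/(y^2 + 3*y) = y - 7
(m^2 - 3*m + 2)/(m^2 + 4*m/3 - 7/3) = 3*(m - 2)/(3*m + 7)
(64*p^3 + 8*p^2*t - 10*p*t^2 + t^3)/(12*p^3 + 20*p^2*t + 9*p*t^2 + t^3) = (32*p^2 - 12*p*t + t^2)/(6*p^2 + 7*p*t + t^2)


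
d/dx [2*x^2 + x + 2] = 4*x + 1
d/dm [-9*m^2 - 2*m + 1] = -18*m - 2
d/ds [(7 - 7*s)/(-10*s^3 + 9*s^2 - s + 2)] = 7*(-20*s - 1)/(100*s^4 + 20*s^3 + 41*s^2 + 4*s + 4)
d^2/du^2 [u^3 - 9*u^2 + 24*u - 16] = 6*u - 18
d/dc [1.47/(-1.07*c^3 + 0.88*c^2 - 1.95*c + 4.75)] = (4.7187*c^2 - 2.5872*c + 2.8665)/(1.07*c^3 - 0.88*c^2 + 1.95*c - 4.75)^2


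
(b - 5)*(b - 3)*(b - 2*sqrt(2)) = b^3 - 8*b^2 - 2*sqrt(2)*b^2 + 15*b + 16*sqrt(2)*b - 30*sqrt(2)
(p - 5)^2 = p^2 - 10*p + 25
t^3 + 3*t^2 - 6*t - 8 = (t - 2)*(t + 1)*(t + 4)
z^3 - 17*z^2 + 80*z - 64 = (z - 8)^2*(z - 1)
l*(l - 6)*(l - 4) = l^3 - 10*l^2 + 24*l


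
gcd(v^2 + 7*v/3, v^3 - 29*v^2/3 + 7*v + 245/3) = v + 7/3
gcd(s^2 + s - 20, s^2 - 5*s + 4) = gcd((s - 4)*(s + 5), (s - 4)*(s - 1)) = s - 4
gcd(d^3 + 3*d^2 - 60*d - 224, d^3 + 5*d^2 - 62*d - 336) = d^2 - d - 56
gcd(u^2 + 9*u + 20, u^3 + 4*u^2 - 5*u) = u + 5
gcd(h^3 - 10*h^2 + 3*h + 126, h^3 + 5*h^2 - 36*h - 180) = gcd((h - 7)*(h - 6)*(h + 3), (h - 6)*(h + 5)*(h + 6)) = h - 6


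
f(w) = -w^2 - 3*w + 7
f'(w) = -2*w - 3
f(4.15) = -22.67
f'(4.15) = -11.30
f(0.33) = 5.90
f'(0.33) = -3.66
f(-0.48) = 8.21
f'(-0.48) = -2.04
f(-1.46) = 9.25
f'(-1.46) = -0.08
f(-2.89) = 7.32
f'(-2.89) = 2.78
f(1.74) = -1.25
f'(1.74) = -6.48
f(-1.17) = 9.14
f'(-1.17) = -0.66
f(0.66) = 4.58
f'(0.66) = -4.32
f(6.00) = -47.00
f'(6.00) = -15.00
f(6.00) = -47.00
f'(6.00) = -15.00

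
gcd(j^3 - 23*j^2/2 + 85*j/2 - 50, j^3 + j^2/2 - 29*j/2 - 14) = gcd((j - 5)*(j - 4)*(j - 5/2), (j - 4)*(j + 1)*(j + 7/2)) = j - 4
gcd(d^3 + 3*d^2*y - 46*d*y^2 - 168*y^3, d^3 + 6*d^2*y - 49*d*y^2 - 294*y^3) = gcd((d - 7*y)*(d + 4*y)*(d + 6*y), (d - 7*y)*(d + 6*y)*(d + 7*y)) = -d^2 + d*y + 42*y^2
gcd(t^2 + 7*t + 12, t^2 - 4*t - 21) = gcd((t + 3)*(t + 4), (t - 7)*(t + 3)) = t + 3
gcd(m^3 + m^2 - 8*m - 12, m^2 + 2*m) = m + 2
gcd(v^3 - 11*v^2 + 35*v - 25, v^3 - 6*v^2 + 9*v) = 1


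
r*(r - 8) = r^2 - 8*r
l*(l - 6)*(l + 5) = l^3 - l^2 - 30*l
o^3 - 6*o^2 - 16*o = o*(o - 8)*(o + 2)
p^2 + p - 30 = (p - 5)*(p + 6)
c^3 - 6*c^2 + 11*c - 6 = (c - 3)*(c - 2)*(c - 1)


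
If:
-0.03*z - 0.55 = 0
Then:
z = -18.33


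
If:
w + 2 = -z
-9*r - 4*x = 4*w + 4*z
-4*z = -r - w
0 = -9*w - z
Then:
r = -37/4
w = 1/4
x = 365/16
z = -9/4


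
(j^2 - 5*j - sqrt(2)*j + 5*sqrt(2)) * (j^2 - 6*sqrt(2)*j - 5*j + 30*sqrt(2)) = j^4 - 10*j^3 - 7*sqrt(2)*j^3 + 37*j^2 + 70*sqrt(2)*j^2 - 175*sqrt(2)*j - 120*j + 300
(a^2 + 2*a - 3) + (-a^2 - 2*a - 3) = -6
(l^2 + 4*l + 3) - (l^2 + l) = 3*l + 3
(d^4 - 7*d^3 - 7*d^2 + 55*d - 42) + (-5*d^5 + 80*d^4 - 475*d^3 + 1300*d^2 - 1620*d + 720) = -5*d^5 + 81*d^4 - 482*d^3 + 1293*d^2 - 1565*d + 678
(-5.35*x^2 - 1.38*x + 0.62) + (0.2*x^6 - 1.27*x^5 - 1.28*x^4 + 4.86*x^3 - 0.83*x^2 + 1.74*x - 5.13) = 0.2*x^6 - 1.27*x^5 - 1.28*x^4 + 4.86*x^3 - 6.18*x^2 + 0.36*x - 4.51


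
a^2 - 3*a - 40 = (a - 8)*(a + 5)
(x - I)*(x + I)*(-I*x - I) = -I*x^3 - I*x^2 - I*x - I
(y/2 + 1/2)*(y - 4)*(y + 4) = y^3/2 + y^2/2 - 8*y - 8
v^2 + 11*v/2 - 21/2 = (v - 3/2)*(v + 7)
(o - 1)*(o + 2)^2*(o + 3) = o^4 + 6*o^3 + 9*o^2 - 4*o - 12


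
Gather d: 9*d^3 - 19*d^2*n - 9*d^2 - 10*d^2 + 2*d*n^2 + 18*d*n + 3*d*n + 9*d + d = 9*d^3 + d^2*(-19*n - 19) + d*(2*n^2 + 21*n + 10)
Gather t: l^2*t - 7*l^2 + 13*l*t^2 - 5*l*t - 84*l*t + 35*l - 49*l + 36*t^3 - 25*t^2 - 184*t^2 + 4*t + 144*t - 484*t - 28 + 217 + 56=-7*l^2 - 14*l + 36*t^3 + t^2*(13*l - 209) + t*(l^2 - 89*l - 336) + 245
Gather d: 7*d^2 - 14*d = 7*d^2 - 14*d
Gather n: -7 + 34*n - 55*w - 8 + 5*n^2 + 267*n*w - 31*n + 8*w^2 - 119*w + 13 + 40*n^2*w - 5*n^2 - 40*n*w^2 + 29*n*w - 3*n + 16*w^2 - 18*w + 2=40*n^2*w + n*(-40*w^2 + 296*w) + 24*w^2 - 192*w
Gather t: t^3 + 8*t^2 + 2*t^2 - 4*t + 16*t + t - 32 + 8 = t^3 + 10*t^2 + 13*t - 24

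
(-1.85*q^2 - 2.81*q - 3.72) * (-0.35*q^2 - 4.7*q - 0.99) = 0.6475*q^4 + 9.6785*q^3 + 16.3405*q^2 + 20.2659*q + 3.6828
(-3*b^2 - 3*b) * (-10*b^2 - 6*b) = 30*b^4 + 48*b^3 + 18*b^2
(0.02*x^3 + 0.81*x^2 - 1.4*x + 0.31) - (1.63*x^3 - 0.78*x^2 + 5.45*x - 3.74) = -1.61*x^3 + 1.59*x^2 - 6.85*x + 4.05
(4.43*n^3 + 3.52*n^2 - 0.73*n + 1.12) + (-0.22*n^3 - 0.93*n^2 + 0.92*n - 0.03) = 4.21*n^3 + 2.59*n^2 + 0.19*n + 1.09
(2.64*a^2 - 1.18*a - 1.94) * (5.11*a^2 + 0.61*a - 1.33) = 13.4904*a^4 - 4.4194*a^3 - 14.1444*a^2 + 0.386*a + 2.5802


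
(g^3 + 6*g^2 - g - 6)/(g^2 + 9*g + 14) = (g^3 + 6*g^2 - g - 6)/(g^2 + 9*g + 14)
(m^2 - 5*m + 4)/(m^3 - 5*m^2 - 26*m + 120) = (m - 1)/(m^2 - m - 30)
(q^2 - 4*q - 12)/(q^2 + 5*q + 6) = (q - 6)/(q + 3)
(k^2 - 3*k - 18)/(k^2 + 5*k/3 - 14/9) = 9*(k^2 - 3*k - 18)/(9*k^2 + 15*k - 14)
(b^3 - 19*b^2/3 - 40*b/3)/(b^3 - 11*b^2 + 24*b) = (b + 5/3)/(b - 3)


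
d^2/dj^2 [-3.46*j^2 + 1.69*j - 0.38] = -6.92000000000000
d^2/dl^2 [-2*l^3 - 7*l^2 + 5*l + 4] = -12*l - 14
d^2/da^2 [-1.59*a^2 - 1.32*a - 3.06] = -3.18000000000000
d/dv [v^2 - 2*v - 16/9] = 2*v - 2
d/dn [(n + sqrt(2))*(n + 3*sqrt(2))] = 2*n + 4*sqrt(2)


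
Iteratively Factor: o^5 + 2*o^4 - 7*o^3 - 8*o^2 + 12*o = (o + 2)*(o^4 - 7*o^2 + 6*o) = (o - 1)*(o + 2)*(o^3 + o^2 - 6*o) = (o - 1)*(o + 2)*(o + 3)*(o^2 - 2*o) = o*(o - 1)*(o + 2)*(o + 3)*(o - 2)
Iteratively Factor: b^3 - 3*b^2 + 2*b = (b - 2)*(b^2 - b) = (b - 2)*(b - 1)*(b)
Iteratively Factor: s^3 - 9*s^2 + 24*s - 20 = (s - 2)*(s^2 - 7*s + 10) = (s - 5)*(s - 2)*(s - 2)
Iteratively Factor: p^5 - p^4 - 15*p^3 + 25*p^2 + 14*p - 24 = (p + 1)*(p^4 - 2*p^3 - 13*p^2 + 38*p - 24) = (p - 3)*(p + 1)*(p^3 + p^2 - 10*p + 8) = (p - 3)*(p - 2)*(p + 1)*(p^2 + 3*p - 4) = (p - 3)*(p - 2)*(p + 1)*(p + 4)*(p - 1)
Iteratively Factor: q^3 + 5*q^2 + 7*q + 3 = (q + 1)*(q^2 + 4*q + 3) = (q + 1)*(q + 3)*(q + 1)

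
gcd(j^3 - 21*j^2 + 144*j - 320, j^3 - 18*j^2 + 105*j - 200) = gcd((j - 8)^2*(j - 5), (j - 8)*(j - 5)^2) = j^2 - 13*j + 40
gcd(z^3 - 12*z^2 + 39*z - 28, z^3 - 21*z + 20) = z^2 - 5*z + 4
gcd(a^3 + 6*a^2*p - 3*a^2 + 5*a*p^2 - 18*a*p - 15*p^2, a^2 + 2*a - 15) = a - 3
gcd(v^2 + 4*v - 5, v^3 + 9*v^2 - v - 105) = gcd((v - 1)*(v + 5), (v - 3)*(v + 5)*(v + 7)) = v + 5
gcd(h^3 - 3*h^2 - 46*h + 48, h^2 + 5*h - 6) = h^2 + 5*h - 6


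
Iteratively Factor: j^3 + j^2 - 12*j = (j)*(j^2 + j - 12) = j*(j - 3)*(j + 4)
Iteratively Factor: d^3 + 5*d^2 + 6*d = (d + 2)*(d^2 + 3*d) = d*(d + 2)*(d + 3)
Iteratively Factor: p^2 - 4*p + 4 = (p - 2)*(p - 2)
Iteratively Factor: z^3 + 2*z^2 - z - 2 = (z + 1)*(z^2 + z - 2) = (z + 1)*(z + 2)*(z - 1)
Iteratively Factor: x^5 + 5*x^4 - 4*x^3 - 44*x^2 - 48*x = (x + 2)*(x^4 + 3*x^3 - 10*x^2 - 24*x) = (x + 2)^2*(x^3 + x^2 - 12*x) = (x - 3)*(x + 2)^2*(x^2 + 4*x) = x*(x - 3)*(x + 2)^2*(x + 4)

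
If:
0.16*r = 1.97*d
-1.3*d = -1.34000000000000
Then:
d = 1.03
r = 12.69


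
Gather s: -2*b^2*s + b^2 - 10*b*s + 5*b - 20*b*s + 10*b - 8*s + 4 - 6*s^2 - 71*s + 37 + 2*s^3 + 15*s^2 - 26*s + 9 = b^2 + 15*b + 2*s^3 + 9*s^2 + s*(-2*b^2 - 30*b - 105) + 50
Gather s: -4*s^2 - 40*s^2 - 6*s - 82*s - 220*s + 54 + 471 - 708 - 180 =-44*s^2 - 308*s - 363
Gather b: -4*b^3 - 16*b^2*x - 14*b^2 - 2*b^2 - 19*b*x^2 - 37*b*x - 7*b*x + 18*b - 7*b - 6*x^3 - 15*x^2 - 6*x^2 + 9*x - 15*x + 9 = -4*b^3 + b^2*(-16*x - 16) + b*(-19*x^2 - 44*x + 11) - 6*x^3 - 21*x^2 - 6*x + 9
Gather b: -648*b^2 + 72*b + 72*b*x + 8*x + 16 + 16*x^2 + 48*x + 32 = -648*b^2 + b*(72*x + 72) + 16*x^2 + 56*x + 48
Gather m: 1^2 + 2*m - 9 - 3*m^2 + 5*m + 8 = -3*m^2 + 7*m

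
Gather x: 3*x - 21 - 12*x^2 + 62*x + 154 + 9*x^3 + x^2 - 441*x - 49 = 9*x^3 - 11*x^2 - 376*x + 84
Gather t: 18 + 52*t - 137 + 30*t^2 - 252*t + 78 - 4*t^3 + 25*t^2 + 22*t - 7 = -4*t^3 + 55*t^2 - 178*t - 48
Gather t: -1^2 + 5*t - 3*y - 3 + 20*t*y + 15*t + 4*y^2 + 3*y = t*(20*y + 20) + 4*y^2 - 4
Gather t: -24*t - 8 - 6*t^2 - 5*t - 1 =-6*t^2 - 29*t - 9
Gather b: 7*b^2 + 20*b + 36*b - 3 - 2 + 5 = 7*b^2 + 56*b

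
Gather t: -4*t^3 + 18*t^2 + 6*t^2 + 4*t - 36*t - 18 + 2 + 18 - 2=-4*t^3 + 24*t^2 - 32*t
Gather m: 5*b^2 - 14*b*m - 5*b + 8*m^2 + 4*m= 5*b^2 - 5*b + 8*m^2 + m*(4 - 14*b)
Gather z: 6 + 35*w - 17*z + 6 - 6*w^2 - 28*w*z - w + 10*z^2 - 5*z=-6*w^2 + 34*w + 10*z^2 + z*(-28*w - 22) + 12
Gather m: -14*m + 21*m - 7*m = 0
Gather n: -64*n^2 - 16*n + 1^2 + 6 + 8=-64*n^2 - 16*n + 15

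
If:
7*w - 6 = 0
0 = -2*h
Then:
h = 0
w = 6/7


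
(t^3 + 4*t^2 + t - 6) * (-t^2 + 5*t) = -t^5 + t^4 + 19*t^3 + 11*t^2 - 30*t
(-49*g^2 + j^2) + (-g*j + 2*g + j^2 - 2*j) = -49*g^2 - g*j + 2*g + 2*j^2 - 2*j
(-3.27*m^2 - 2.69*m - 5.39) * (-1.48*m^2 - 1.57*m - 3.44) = 4.8396*m^4 + 9.1151*m^3 + 23.4493*m^2 + 17.7159*m + 18.5416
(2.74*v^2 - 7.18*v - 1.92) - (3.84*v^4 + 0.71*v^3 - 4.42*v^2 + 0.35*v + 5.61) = -3.84*v^4 - 0.71*v^3 + 7.16*v^2 - 7.53*v - 7.53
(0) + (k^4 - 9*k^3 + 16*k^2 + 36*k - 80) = k^4 - 9*k^3 + 16*k^2 + 36*k - 80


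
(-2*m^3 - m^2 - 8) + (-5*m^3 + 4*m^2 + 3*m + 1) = -7*m^3 + 3*m^2 + 3*m - 7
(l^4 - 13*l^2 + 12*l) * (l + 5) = l^5 + 5*l^4 - 13*l^3 - 53*l^2 + 60*l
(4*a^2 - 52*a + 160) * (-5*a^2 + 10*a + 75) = -20*a^4 + 300*a^3 - 1020*a^2 - 2300*a + 12000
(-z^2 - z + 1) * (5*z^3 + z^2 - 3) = -5*z^5 - 6*z^4 + 4*z^3 + 4*z^2 + 3*z - 3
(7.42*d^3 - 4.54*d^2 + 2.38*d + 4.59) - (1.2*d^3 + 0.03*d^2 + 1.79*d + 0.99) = 6.22*d^3 - 4.57*d^2 + 0.59*d + 3.6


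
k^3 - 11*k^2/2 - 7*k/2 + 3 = (k - 6)*(k - 1/2)*(k + 1)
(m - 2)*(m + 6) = m^2 + 4*m - 12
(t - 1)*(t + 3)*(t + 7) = t^3 + 9*t^2 + 11*t - 21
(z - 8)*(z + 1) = z^2 - 7*z - 8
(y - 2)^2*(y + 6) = y^3 + 2*y^2 - 20*y + 24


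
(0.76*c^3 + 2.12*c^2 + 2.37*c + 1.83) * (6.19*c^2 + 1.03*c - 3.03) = 4.7044*c^5 + 13.9056*c^4 + 14.5511*c^3 + 7.3452*c^2 - 5.2962*c - 5.5449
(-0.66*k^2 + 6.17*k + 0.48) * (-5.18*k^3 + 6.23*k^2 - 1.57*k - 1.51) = 3.4188*k^5 - 36.0724*k^4 + 36.9889*k^3 - 5.6999*k^2 - 10.0703*k - 0.7248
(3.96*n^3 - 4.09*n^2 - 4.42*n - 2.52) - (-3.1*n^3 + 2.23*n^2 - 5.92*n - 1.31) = 7.06*n^3 - 6.32*n^2 + 1.5*n - 1.21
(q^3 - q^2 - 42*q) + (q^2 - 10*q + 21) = q^3 - 52*q + 21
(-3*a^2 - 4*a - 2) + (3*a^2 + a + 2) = -3*a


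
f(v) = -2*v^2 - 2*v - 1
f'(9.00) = -38.00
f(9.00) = -181.00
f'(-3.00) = 10.00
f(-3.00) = -13.00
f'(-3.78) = 13.12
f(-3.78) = -22.02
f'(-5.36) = 19.44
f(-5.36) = -47.74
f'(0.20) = -2.80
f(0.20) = -1.48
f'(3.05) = -14.20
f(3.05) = -25.70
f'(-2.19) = 6.76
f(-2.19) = -6.21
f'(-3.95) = 13.80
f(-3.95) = -24.30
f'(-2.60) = 8.40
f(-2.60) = -9.32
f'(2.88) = -13.52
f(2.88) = -23.35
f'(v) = -4*v - 2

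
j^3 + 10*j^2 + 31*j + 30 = (j + 2)*(j + 3)*(j + 5)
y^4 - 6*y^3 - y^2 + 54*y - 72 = (y - 4)*(y - 3)*(y - 2)*(y + 3)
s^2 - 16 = (s - 4)*(s + 4)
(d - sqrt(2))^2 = d^2 - 2*sqrt(2)*d + 2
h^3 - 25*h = h*(h - 5)*(h + 5)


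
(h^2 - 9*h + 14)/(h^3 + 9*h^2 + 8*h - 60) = (h - 7)/(h^2 + 11*h + 30)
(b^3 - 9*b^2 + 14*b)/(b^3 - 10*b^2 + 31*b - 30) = b*(b - 7)/(b^2 - 8*b + 15)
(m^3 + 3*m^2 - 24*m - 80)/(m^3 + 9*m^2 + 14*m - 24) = (m^2 - m - 20)/(m^2 + 5*m - 6)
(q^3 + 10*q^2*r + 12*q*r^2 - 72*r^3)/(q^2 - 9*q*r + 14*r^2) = (q^2 + 12*q*r + 36*r^2)/(q - 7*r)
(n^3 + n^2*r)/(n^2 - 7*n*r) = n*(n + r)/(n - 7*r)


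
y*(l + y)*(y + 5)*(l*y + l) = l^2*y^3 + 6*l^2*y^2 + 5*l^2*y + l*y^4 + 6*l*y^3 + 5*l*y^2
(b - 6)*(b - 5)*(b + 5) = b^3 - 6*b^2 - 25*b + 150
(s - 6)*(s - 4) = s^2 - 10*s + 24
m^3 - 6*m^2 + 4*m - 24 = (m - 6)*(m - 2*I)*(m + 2*I)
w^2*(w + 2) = w^3 + 2*w^2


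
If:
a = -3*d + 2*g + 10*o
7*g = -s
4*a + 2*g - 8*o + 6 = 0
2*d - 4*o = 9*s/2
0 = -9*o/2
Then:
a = -591/398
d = 189/398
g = -6/199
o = 0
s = 42/199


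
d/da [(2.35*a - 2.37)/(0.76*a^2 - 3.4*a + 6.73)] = (-1.786*a^2 + 3.6024*a + 7.7575)/(0.5776*a^4 - 5.168*a^3 + 21.7896*a^2 - 45.764*a + 45.2929)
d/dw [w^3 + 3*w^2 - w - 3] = 3*w^2 + 6*w - 1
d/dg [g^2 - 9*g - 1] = 2*g - 9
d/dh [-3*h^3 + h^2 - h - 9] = -9*h^2 + 2*h - 1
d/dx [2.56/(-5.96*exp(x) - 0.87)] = 15.2576*exp(x)/(5.96*exp(x) + 0.87)^2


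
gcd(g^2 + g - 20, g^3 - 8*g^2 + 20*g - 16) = g - 4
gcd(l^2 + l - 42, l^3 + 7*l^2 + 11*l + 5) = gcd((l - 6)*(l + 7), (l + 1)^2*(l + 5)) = 1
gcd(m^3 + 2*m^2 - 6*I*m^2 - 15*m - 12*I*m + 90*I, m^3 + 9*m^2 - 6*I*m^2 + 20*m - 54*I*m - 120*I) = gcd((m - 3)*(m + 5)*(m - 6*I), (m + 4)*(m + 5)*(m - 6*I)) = m^2 + m*(5 - 6*I) - 30*I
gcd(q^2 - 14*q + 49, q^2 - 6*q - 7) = q - 7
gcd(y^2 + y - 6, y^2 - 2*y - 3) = 1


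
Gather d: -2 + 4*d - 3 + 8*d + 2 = 12*d - 3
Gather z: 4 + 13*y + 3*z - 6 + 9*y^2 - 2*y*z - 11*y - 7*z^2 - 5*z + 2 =9*y^2 + 2*y - 7*z^2 + z*(-2*y - 2)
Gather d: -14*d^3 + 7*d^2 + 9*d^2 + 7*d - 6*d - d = -14*d^3 + 16*d^2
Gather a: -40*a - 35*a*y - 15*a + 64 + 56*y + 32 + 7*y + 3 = a*(-35*y - 55) + 63*y + 99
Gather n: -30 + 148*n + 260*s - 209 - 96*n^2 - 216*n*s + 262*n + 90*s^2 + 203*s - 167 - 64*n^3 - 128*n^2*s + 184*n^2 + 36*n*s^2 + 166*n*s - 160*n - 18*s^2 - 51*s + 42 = -64*n^3 + n^2*(88 - 128*s) + n*(36*s^2 - 50*s + 250) + 72*s^2 + 412*s - 364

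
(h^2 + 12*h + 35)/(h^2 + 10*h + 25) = (h + 7)/(h + 5)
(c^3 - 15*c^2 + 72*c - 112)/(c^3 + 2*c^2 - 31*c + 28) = (c^2 - 11*c + 28)/(c^2 + 6*c - 7)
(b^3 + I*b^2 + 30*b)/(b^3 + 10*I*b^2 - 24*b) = (b - 5*I)/(b + 4*I)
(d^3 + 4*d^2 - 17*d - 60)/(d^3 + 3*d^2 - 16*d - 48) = (d + 5)/(d + 4)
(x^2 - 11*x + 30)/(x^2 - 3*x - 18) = (x - 5)/(x + 3)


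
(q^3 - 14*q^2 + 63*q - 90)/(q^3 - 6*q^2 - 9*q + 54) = (q - 5)/(q + 3)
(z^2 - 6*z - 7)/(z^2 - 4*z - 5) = (z - 7)/(z - 5)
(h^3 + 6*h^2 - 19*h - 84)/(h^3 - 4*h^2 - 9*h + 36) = (h + 7)/(h - 3)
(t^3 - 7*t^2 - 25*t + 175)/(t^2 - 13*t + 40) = (t^2 - 2*t - 35)/(t - 8)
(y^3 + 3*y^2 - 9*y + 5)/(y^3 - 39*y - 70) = (y^2 - 2*y + 1)/(y^2 - 5*y - 14)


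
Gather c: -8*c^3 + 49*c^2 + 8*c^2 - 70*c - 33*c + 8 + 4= -8*c^3 + 57*c^2 - 103*c + 12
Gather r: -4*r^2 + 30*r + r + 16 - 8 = -4*r^2 + 31*r + 8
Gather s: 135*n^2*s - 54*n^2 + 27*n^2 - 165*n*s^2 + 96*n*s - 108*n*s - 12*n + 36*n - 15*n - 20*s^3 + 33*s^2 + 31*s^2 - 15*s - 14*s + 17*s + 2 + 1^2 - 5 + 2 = -27*n^2 + 9*n - 20*s^3 + s^2*(64 - 165*n) + s*(135*n^2 - 12*n - 12)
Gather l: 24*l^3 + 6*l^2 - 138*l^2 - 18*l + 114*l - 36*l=24*l^3 - 132*l^2 + 60*l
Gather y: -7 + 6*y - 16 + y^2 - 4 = y^2 + 6*y - 27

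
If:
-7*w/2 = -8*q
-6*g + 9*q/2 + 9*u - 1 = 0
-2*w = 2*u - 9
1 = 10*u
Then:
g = 137/96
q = 77/40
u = 1/10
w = 22/5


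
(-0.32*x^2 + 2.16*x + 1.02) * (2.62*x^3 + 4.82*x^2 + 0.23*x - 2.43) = -0.8384*x^5 + 4.1168*x^4 + 13.01*x^3 + 6.1908*x^2 - 5.0142*x - 2.4786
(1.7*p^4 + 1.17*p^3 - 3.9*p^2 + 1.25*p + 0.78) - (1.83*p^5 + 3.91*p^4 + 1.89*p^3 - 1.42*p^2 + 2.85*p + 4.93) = -1.83*p^5 - 2.21*p^4 - 0.72*p^3 - 2.48*p^2 - 1.6*p - 4.15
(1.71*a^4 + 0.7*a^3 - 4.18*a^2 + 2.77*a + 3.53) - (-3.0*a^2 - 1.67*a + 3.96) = 1.71*a^4 + 0.7*a^3 - 1.18*a^2 + 4.44*a - 0.43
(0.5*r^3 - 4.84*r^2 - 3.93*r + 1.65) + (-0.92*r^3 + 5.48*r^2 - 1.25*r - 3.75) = -0.42*r^3 + 0.640000000000001*r^2 - 5.18*r - 2.1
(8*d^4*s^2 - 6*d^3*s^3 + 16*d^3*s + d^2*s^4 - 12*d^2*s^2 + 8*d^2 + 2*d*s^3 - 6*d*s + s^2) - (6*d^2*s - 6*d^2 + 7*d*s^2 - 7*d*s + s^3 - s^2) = 8*d^4*s^2 - 6*d^3*s^3 + 16*d^3*s + d^2*s^4 - 12*d^2*s^2 - 6*d^2*s + 14*d^2 + 2*d*s^3 - 7*d*s^2 + d*s - s^3 + 2*s^2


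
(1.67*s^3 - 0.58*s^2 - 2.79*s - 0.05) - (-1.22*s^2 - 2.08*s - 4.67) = 1.67*s^3 + 0.64*s^2 - 0.71*s + 4.62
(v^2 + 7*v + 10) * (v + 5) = v^3 + 12*v^2 + 45*v + 50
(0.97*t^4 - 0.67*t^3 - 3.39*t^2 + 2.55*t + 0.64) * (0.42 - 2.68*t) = -2.5996*t^5 + 2.203*t^4 + 8.8038*t^3 - 8.2578*t^2 - 0.6442*t + 0.2688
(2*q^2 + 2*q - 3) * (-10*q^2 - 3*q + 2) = -20*q^4 - 26*q^3 + 28*q^2 + 13*q - 6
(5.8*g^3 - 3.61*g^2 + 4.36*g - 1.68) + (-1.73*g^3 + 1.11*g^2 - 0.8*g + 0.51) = 4.07*g^3 - 2.5*g^2 + 3.56*g - 1.17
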